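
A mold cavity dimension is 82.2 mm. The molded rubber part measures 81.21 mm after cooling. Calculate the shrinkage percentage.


Shrinkage = (mold - part) / mold * 100
= (82.2 - 81.21) / 82.2 * 100
= 0.99 / 82.2 * 100
= 1.2%

1.2%


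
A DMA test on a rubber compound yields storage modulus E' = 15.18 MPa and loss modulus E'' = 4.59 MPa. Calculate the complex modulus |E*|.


|E*| = sqrt(E'^2 + E''^2)
= sqrt(15.18^2 + 4.59^2)
= sqrt(230.4324 + 21.0681)
= 15.859 MPa

15.859 MPa


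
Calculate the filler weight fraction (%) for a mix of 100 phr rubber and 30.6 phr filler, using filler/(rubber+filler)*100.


Filler % = filler / (rubber + filler) * 100
= 30.6 / (100 + 30.6) * 100
= 30.6 / 130.6 * 100
= 23.43%

23.43%


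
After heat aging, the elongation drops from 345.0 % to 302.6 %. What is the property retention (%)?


Retention = aged / original * 100
= 302.6 / 345.0 * 100
= 87.7%

87.7%


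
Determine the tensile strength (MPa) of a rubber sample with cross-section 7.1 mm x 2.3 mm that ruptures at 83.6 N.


Area = width * thickness = 7.1 * 2.3 = 16.33 mm^2
TS = force / area = 83.6 / 16.33 = 5.12 MPa

5.12 MPa


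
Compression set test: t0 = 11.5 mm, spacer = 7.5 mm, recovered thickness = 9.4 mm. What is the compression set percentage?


CS = (t0 - recovered) / (t0 - ts) * 100
= (11.5 - 9.4) / (11.5 - 7.5) * 100
= 2.1 / 4.0 * 100
= 52.5%

52.5%


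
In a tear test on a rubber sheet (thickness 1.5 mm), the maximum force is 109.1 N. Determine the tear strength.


Tear strength = force / thickness
= 109.1 / 1.5
= 72.73 N/mm

72.73 N/mm


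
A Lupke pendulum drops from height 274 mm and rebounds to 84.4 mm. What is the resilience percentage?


Resilience = h_rebound / h_drop * 100
= 84.4 / 274 * 100
= 30.8%

30.8%


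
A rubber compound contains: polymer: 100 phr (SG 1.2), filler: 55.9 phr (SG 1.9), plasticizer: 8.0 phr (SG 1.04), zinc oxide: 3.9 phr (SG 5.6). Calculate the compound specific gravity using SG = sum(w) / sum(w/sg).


Sum of weights = 167.8
Volume contributions:
  polymer: 100/1.2 = 83.3333
  filler: 55.9/1.9 = 29.4211
  plasticizer: 8.0/1.04 = 7.6923
  zinc oxide: 3.9/5.6 = 0.6964
Sum of volumes = 121.1431
SG = 167.8 / 121.1431 = 1.385

SG = 1.385


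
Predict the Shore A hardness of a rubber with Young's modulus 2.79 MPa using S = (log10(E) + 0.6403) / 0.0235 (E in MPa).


log10(E) = 0.0235*S - 0.6403  =>  S = (log10(E) + 0.6403) / 0.0235
log10(2.79) = 0.445604
S = (0.445604 + 0.6403) / 0.0235 = 1.085904 / 0.0235
S = 46.2

Shore A = 46.2


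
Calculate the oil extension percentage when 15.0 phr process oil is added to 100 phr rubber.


Oil % = oil / (100 + oil) * 100
= 15.0 / (100 + 15.0) * 100
= 15.0 / 115.0 * 100
= 13.04%

13.04%


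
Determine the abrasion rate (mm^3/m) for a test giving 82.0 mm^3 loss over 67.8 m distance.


Rate = volume_loss / distance
= 82.0 / 67.8
= 1.209 mm^3/m

1.209 mm^3/m


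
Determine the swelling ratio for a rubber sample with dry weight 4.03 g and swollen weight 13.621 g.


Q = W_swollen / W_dry
Q = 13.621 / 4.03
Q = 3.38

Q = 3.38


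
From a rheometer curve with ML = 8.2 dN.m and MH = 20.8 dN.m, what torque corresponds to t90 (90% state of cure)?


M90 = ML + 0.9 * (MH - ML)
M90 = 8.2 + 0.9 * (20.8 - 8.2)
M90 = 8.2 + 0.9 * 12.6
M90 = 19.54 dN.m

19.54 dN.m


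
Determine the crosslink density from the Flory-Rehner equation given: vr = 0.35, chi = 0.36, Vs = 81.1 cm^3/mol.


ln(1 - vr) = ln(1 - 0.35) = -0.4308
Numerator = -((-0.4308) + 0.35 + 0.36 * 0.35^2) = 0.0367
Denominator = 81.1 * (0.35^(1/3) - 0.35/2) = 42.9611
nu = 0.0367 / 42.9611 = 8.5386e-04 mol/cm^3

8.5386e-04 mol/cm^3


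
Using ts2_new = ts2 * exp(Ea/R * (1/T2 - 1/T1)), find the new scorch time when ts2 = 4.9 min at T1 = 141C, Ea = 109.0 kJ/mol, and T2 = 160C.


Convert temperatures: T1 = 141 + 273.15 = 414.15 K, T2 = 160 + 273.15 = 433.15 K
ts2_new = 4.9 * exp(109000 / 8.314 * (1/433.15 - 1/414.15))
1/T2 - 1/T1 = -1.0592e-04
ts2_new = 1.22 min

1.22 min


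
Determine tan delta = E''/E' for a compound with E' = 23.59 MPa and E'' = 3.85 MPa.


tan delta = E'' / E'
= 3.85 / 23.59
= 0.1632

tan delta = 0.1632


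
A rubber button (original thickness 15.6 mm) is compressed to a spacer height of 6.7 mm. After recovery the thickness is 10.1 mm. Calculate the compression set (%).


CS = (t0 - recovered) / (t0 - ts) * 100
= (15.6 - 10.1) / (15.6 - 6.7) * 100
= 5.5 / 8.9 * 100
= 61.8%

61.8%


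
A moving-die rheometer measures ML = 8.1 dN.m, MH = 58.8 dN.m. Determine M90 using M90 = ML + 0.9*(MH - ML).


M90 = ML + 0.9 * (MH - ML)
M90 = 8.1 + 0.9 * (58.8 - 8.1)
M90 = 8.1 + 0.9 * 50.7
M90 = 53.73 dN.m

53.73 dN.m


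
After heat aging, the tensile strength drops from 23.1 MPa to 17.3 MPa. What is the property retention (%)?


Retention = aged / original * 100
= 17.3 / 23.1 * 100
= 74.9%

74.9%


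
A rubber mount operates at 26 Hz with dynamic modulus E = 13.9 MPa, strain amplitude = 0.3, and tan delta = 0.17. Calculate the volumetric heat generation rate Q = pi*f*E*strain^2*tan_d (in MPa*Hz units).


Q = pi * f * E * strain^2 * tan_d
= pi * 26 * 13.9 * 0.3^2 * 0.17
= pi * 26 * 13.9 * 0.0900 * 0.17
= 17.3712

Q = 17.3712


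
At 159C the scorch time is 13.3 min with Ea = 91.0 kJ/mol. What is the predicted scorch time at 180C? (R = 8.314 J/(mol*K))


Convert temperatures: T1 = 159 + 273.15 = 432.15 K, T2 = 180 + 273.15 = 453.15 K
ts2_new = 13.3 * exp(91000 / 8.314 * (1/453.15 - 1/432.15))
1/T2 - 1/T1 = -1.0724e-04
ts2_new = 4.11 min

4.11 min


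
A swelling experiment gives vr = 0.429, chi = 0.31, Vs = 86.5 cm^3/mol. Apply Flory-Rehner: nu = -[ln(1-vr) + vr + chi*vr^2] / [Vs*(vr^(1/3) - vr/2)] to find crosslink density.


ln(1 - vr) = ln(1 - 0.429) = -0.5604
Numerator = -((-0.5604) + 0.429 + 0.31 * 0.429^2) = 0.0743
Denominator = 86.5 * (0.429^(1/3) - 0.429/2) = 46.6839
nu = 0.0743 / 46.6839 = 0.0016 mol/cm^3

0.0016 mol/cm^3


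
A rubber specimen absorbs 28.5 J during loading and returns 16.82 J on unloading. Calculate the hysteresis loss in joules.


Hysteresis loss = loading - unloading
= 28.5 - 16.82
= 11.68 J

11.68 J


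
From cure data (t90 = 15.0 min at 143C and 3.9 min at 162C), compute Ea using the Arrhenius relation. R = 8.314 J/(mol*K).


T1 = 416.15 K, T2 = 435.15 K
1/T1 - 1/T2 = 1.0492e-04
ln(t1/t2) = ln(15.0/3.9) = 1.3471
Ea = 8.314 * 1.3471 / 1.0492e-04 = 106742.3221 J/mol
Ea = 106.74 kJ/mol

106.74 kJ/mol


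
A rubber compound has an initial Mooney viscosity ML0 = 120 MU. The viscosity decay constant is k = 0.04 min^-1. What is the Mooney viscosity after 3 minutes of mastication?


ML = ML0 * exp(-k * t)
ML = 120 * exp(-0.04 * 3)
ML = 120 * 0.8869
ML = 106.43 MU

106.43 MU


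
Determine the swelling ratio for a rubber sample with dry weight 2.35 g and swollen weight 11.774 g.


Q = W_swollen / W_dry
Q = 11.774 / 2.35
Q = 5.01

Q = 5.01


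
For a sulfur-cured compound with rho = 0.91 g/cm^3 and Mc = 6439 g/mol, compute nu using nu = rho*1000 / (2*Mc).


nu = rho * 1000 / (2 * Mc)
nu = 0.91 * 1000 / (2 * 6439)
nu = 910.0 / 12878
nu = 0.0707 mol/L

0.0707 mol/L


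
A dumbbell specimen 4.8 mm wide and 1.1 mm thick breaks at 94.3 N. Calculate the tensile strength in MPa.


Area = width * thickness = 4.8 * 1.1 = 5.28 mm^2
TS = force / area = 94.3 / 5.28 = 17.86 MPa

17.86 MPa


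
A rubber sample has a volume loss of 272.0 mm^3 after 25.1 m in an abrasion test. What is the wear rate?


Rate = volume_loss / distance
= 272.0 / 25.1
= 10.837 mm^3/m

10.837 mm^3/m


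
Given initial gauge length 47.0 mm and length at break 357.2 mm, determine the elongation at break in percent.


Elongation = (Lf - L0) / L0 * 100
= (357.2 - 47.0) / 47.0 * 100
= 310.2 / 47.0 * 100
= 660.0%

660.0%


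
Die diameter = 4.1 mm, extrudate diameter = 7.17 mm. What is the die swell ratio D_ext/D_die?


Die swell ratio = D_extrudate / D_die
= 7.17 / 4.1
= 1.749

Die swell = 1.749


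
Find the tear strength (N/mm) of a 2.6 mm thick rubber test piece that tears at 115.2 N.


Tear strength = force / thickness
= 115.2 / 2.6
= 44.31 N/mm

44.31 N/mm


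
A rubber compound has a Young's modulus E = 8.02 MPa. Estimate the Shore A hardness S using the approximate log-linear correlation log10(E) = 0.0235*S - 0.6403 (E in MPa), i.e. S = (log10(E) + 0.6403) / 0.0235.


log10(E) = 0.0235*S - 0.6403  =>  S = (log10(E) + 0.6403) / 0.0235
log10(8.02) = 0.904174
S = (0.904174 + 0.6403) / 0.0235 = 1.544474 / 0.0235
S = 65.7

Shore A = 65.7


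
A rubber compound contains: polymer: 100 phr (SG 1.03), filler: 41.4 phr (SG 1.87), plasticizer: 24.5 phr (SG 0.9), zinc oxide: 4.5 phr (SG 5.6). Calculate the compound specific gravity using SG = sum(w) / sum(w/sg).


Sum of weights = 170.4
Volume contributions:
  polymer: 100/1.03 = 97.0874
  filler: 41.4/1.87 = 22.1390
  plasticizer: 24.5/0.9 = 27.2222
  zinc oxide: 4.5/5.6 = 0.8036
Sum of volumes = 147.2522
SG = 170.4 / 147.2522 = 1.157

SG = 1.157


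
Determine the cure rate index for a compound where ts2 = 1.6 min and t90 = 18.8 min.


CRI = 100 / (t90 - ts2)
= 100 / (18.8 - 1.6)
= 100 / 17.2
= 5.81 min^-1

5.81 min^-1


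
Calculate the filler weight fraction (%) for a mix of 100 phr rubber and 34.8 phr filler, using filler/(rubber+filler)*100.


Filler % = filler / (rubber + filler) * 100
= 34.8 / (100 + 34.8) * 100
= 34.8 / 134.8 * 100
= 25.82%

25.82%


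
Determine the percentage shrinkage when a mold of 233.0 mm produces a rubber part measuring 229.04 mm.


Shrinkage = (mold - part) / mold * 100
= (233.0 - 229.04) / 233.0 * 100
= 3.96 / 233.0 * 100
= 1.7%

1.7%


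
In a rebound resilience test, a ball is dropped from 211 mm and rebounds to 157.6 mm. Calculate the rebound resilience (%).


Resilience = h_rebound / h_drop * 100
= 157.6 / 211 * 100
= 74.7%

74.7%


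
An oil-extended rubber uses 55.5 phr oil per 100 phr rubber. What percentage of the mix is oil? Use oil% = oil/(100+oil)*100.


Oil % = oil / (100 + oil) * 100
= 55.5 / (100 + 55.5) * 100
= 55.5 / 155.5 * 100
= 35.69%

35.69%


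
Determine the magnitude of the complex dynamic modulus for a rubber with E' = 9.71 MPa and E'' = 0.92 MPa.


|E*| = sqrt(E'^2 + E''^2)
= sqrt(9.71^2 + 0.92^2)
= sqrt(94.2841 + 0.8464)
= 9.753 MPa

9.753 MPa


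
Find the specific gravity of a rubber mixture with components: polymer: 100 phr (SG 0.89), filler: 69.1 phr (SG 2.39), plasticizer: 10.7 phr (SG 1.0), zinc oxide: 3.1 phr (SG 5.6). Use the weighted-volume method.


Sum of weights = 182.9
Volume contributions:
  polymer: 100/0.89 = 112.3596
  filler: 69.1/2.39 = 28.9121
  plasticizer: 10.7/1.0 = 10.7000
  zinc oxide: 3.1/5.6 = 0.5536
Sum of volumes = 152.5253
SG = 182.9 / 152.5253 = 1.199

SG = 1.199


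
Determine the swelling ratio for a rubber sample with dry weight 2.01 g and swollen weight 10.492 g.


Q = W_swollen / W_dry
Q = 10.492 / 2.01
Q = 5.22

Q = 5.22


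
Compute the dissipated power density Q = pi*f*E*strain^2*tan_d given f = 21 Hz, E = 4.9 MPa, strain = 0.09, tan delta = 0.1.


Q = pi * f * E * strain^2 * tan_d
= pi * 21 * 4.9 * 0.09^2 * 0.1
= pi * 21 * 4.9 * 0.0081 * 0.1
= 0.2618

Q = 0.2618


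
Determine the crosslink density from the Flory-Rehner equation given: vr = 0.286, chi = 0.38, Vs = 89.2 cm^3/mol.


ln(1 - vr) = ln(1 - 0.286) = -0.3369
Numerator = -((-0.3369) + 0.286 + 0.38 * 0.286^2) = 0.0198
Denominator = 89.2 * (0.286^(1/3) - 0.286/2) = 46.0141
nu = 0.0198 / 46.0141 = 4.3008e-04 mol/cm^3

4.3008e-04 mol/cm^3


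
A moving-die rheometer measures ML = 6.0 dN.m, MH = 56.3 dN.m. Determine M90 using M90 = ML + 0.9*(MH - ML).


M90 = ML + 0.9 * (MH - ML)
M90 = 6.0 + 0.9 * (56.3 - 6.0)
M90 = 6.0 + 0.9 * 50.3
M90 = 51.27 dN.m

51.27 dN.m


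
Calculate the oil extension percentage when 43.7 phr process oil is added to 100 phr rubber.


Oil % = oil / (100 + oil) * 100
= 43.7 / (100 + 43.7) * 100
= 43.7 / 143.7 * 100
= 30.41%

30.41%


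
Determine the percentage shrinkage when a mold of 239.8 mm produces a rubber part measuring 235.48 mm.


Shrinkage = (mold - part) / mold * 100
= (239.8 - 235.48) / 239.8 * 100
= 4.32 / 239.8 * 100
= 1.8%

1.8%


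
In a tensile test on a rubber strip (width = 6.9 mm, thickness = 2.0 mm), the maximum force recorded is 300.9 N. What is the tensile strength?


Area = width * thickness = 6.9 * 2.0 = 13.8 mm^2
TS = force / area = 300.9 / 13.8 = 21.8 MPa

21.8 MPa


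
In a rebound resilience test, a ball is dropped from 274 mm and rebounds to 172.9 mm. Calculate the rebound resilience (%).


Resilience = h_rebound / h_drop * 100
= 172.9 / 274 * 100
= 63.1%

63.1%


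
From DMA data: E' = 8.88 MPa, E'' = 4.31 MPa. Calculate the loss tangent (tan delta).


tan delta = E'' / E'
= 4.31 / 8.88
= 0.4854

tan delta = 0.4854


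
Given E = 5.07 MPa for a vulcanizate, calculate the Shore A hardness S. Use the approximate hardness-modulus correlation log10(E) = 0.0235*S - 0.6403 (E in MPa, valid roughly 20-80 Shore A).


log10(E) = 0.0235*S - 0.6403  =>  S = (log10(E) + 0.6403) / 0.0235
log10(5.07) = 0.705008
S = (0.705008 + 0.6403) / 0.0235 = 1.345308 / 0.0235
S = 57.2

Shore A = 57.2


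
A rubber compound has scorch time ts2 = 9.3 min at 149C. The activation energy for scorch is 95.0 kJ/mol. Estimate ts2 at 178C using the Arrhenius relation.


Convert temperatures: T1 = 149 + 273.15 = 422.15 K, T2 = 178 + 273.15 = 451.15 K
ts2_new = 9.3 * exp(95000 / 8.314 * (1/451.15 - 1/422.15))
1/T2 - 1/T1 = -1.5227e-04
ts2_new = 1.63 min

1.63 min


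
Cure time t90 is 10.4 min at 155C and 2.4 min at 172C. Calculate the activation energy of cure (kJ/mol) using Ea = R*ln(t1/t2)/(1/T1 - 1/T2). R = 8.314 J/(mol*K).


T1 = 428.15 K, T2 = 445.15 K
1/T1 - 1/T2 = 8.9196e-05
ln(t1/t2) = ln(10.4/2.4) = 1.4663
Ea = 8.314 * 1.4663 / 8.9196e-05 = 136677.5667 J/mol
Ea = 136.68 kJ/mol

136.68 kJ/mol


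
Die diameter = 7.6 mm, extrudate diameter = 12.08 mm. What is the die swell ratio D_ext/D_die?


Die swell ratio = D_extrudate / D_die
= 12.08 / 7.6
= 1.589

Die swell = 1.589


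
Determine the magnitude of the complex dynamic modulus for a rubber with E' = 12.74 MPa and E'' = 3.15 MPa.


|E*| = sqrt(E'^2 + E''^2)
= sqrt(12.74^2 + 3.15^2)
= sqrt(162.3076 + 9.9225)
= 13.124 MPa

13.124 MPa


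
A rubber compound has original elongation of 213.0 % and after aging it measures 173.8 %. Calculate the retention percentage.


Retention = aged / original * 100
= 173.8 / 213.0 * 100
= 81.6%

81.6%


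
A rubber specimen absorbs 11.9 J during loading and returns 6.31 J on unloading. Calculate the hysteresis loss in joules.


Hysteresis loss = loading - unloading
= 11.9 - 6.31
= 5.59 J

5.59 J


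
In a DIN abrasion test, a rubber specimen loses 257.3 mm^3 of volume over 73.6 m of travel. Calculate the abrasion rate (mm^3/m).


Rate = volume_loss / distance
= 257.3 / 73.6
= 3.496 mm^3/m

3.496 mm^3/m


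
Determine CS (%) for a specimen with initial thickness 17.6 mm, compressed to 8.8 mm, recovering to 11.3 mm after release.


CS = (t0 - recovered) / (t0 - ts) * 100
= (17.6 - 11.3) / (17.6 - 8.8) * 100
= 6.3 / 8.8 * 100
= 71.6%

71.6%


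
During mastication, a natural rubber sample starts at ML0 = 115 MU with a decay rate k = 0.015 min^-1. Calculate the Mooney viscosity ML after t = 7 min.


ML = ML0 * exp(-k * t)
ML = 115 * exp(-0.015 * 7)
ML = 115 * 0.9003
ML = 103.54 MU

103.54 MU


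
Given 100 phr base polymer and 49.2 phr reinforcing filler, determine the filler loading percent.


Filler % = filler / (rubber + filler) * 100
= 49.2 / (100 + 49.2) * 100
= 49.2 / 149.2 * 100
= 32.98%

32.98%


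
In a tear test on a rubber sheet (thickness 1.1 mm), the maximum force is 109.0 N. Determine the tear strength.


Tear strength = force / thickness
= 109.0 / 1.1
= 99.09 N/mm

99.09 N/mm


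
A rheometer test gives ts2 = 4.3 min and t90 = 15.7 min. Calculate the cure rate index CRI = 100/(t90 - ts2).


CRI = 100 / (t90 - ts2)
= 100 / (15.7 - 4.3)
= 100 / 11.4
= 8.77 min^-1

8.77 min^-1


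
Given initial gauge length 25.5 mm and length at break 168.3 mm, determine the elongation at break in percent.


Elongation = (Lf - L0) / L0 * 100
= (168.3 - 25.5) / 25.5 * 100
= 142.8 / 25.5 * 100
= 560.0%

560.0%


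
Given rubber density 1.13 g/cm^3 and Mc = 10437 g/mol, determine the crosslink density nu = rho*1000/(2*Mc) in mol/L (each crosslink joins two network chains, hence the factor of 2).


nu = rho * 1000 / (2 * Mc)
nu = 1.13 * 1000 / (2 * 10437)
nu = 1130.0 / 20874
nu = 0.0541 mol/L

0.0541 mol/L


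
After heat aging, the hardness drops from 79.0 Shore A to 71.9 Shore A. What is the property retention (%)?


Retention = aged / original * 100
= 71.9 / 79.0 * 100
= 91.0%

91.0%


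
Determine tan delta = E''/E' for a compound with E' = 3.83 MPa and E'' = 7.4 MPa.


tan delta = E'' / E'
= 7.4 / 3.83
= 1.9321

tan delta = 1.9321


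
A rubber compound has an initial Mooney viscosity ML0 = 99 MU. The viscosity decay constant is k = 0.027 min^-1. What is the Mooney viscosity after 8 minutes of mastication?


ML = ML0 * exp(-k * t)
ML = 99 * exp(-0.027 * 8)
ML = 99 * 0.8057
ML = 79.77 MU

79.77 MU


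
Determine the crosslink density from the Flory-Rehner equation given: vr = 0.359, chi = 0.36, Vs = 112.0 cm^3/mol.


ln(1 - vr) = ln(1 - 0.359) = -0.4447
Numerator = -((-0.4447) + 0.359 + 0.36 * 0.359^2) = 0.0393
Denominator = 112.0 * (0.359^(1/3) - 0.359/2) = 59.4966
nu = 0.0393 / 59.4966 = 6.6102e-04 mol/cm^3

6.6102e-04 mol/cm^3


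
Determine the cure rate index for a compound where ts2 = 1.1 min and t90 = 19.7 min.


CRI = 100 / (t90 - ts2)
= 100 / (19.7 - 1.1)
= 100 / 18.6
= 5.38 min^-1

5.38 min^-1


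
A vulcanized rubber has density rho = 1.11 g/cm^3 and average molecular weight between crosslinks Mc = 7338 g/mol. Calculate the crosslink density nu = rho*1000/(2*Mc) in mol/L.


nu = rho * 1000 / (2 * Mc)
nu = 1.11 * 1000 / (2 * 7338)
nu = 1110.0 / 14676
nu = 0.0756 mol/L

0.0756 mol/L


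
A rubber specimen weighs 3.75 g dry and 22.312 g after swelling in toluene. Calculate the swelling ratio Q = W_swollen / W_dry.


Q = W_swollen / W_dry
Q = 22.312 / 3.75
Q = 5.95

Q = 5.95


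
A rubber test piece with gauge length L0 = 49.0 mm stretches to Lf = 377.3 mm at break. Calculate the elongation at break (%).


Elongation = (Lf - L0) / L0 * 100
= (377.3 - 49.0) / 49.0 * 100
= 328.3 / 49.0 * 100
= 670.0%

670.0%


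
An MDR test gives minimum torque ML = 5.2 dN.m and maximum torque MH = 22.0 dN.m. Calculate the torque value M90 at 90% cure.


M90 = ML + 0.9 * (MH - ML)
M90 = 5.2 + 0.9 * (22.0 - 5.2)
M90 = 5.2 + 0.9 * 16.8
M90 = 20.32 dN.m

20.32 dN.m


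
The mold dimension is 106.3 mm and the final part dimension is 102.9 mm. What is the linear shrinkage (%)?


Shrinkage = (mold - part) / mold * 100
= (106.3 - 102.9) / 106.3 * 100
= 3.4 / 106.3 * 100
= 3.2%

3.2%


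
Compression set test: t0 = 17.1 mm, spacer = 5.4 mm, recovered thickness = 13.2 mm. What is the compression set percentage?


CS = (t0 - recovered) / (t0 - ts) * 100
= (17.1 - 13.2) / (17.1 - 5.4) * 100
= 3.9 / 11.7 * 100
= 33.3%

33.3%


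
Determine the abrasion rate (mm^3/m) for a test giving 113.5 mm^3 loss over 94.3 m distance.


Rate = volume_loss / distance
= 113.5 / 94.3
= 1.204 mm^3/m

1.204 mm^3/m


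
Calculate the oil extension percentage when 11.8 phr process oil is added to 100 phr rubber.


Oil % = oil / (100 + oil) * 100
= 11.8 / (100 + 11.8) * 100
= 11.8 / 111.8 * 100
= 10.55%

10.55%


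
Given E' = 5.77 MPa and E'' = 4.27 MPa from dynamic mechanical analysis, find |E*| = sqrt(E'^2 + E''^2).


|E*| = sqrt(E'^2 + E''^2)
= sqrt(5.77^2 + 4.27^2)
= sqrt(33.2929 + 18.2329)
= 7.178 MPa

7.178 MPa


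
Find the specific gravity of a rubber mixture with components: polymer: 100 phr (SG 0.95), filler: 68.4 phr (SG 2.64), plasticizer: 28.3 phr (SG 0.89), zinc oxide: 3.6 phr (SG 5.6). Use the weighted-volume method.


Sum of weights = 200.3
Volume contributions:
  polymer: 100/0.95 = 105.2632
  filler: 68.4/2.64 = 25.9091
  plasticizer: 28.3/0.89 = 31.7978
  zinc oxide: 3.6/5.6 = 0.6429
Sum of volumes = 163.6129
SG = 200.3 / 163.6129 = 1.224

SG = 1.224


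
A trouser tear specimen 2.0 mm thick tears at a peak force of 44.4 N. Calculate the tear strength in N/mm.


Tear strength = force / thickness
= 44.4 / 2.0
= 22.2 N/mm

22.2 N/mm


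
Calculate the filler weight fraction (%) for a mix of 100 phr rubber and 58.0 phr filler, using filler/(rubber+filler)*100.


Filler % = filler / (rubber + filler) * 100
= 58.0 / (100 + 58.0) * 100
= 58.0 / 158.0 * 100
= 36.71%

36.71%


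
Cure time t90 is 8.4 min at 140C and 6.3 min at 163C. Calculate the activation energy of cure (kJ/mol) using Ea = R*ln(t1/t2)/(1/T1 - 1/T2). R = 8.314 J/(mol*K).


T1 = 413.15 K, T2 = 436.15 K
1/T1 - 1/T2 = 1.2764e-04
ln(t1/t2) = ln(8.4/6.3) = 0.2877
Ea = 8.314 * 0.2877 / 1.2764e-04 = 18738.6637 J/mol
Ea = 18.74 kJ/mol

18.74 kJ/mol


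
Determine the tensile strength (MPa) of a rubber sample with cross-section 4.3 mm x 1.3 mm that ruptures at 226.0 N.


Area = width * thickness = 4.3 * 1.3 = 5.59 mm^2
TS = force / area = 226.0 / 5.59 = 40.43 MPa

40.43 MPa


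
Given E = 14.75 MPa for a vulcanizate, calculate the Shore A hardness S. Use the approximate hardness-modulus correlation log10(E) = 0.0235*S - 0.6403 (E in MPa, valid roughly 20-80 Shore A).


log10(E) = 0.0235*S - 0.6403  =>  S = (log10(E) + 0.6403) / 0.0235
log10(14.75) = 1.168792
S = (1.168792 + 0.6403) / 0.0235 = 1.809092 / 0.0235
S = 77.0

Shore A = 77.0


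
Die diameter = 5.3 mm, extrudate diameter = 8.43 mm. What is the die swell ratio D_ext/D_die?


Die swell ratio = D_extrudate / D_die
= 8.43 / 5.3
= 1.591

Die swell = 1.591


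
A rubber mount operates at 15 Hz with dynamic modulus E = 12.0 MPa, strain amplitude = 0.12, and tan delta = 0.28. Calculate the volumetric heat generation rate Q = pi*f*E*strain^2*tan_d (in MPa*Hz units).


Q = pi * f * E * strain^2 * tan_d
= pi * 15 * 12.0 * 0.12^2 * 0.28
= pi * 15 * 12.0 * 0.0144 * 0.28
= 2.2800

Q = 2.2800


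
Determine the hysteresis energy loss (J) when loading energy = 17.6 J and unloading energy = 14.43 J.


Hysteresis loss = loading - unloading
= 17.6 - 14.43
= 3.17 J

3.17 J


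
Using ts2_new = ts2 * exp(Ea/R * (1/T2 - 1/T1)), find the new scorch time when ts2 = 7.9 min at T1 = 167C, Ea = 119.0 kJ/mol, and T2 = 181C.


Convert temperatures: T1 = 167 + 273.15 = 440.15 K, T2 = 181 + 273.15 = 454.15 K
ts2_new = 7.9 * exp(119000 / 8.314 * (1/454.15 - 1/440.15))
1/T2 - 1/T1 = -7.0037e-05
ts2_new = 2.9 min

2.9 min


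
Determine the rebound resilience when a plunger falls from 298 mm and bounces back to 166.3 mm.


Resilience = h_rebound / h_drop * 100
= 166.3 / 298 * 100
= 55.8%

55.8%


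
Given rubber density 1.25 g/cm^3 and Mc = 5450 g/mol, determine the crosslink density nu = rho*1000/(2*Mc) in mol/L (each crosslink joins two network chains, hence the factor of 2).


nu = rho * 1000 / (2 * Mc)
nu = 1.25 * 1000 / (2 * 5450)
nu = 1250.0 / 10900
nu = 0.1147 mol/L

0.1147 mol/L


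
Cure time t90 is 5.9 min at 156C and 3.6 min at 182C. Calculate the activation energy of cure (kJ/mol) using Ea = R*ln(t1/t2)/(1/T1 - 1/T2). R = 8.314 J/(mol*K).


T1 = 429.15 K, T2 = 455.15 K
1/T1 - 1/T2 = 1.3311e-04
ln(t1/t2) = ln(5.9/3.6) = 0.4940
Ea = 8.314 * 0.4940 / 1.3311e-04 = 30856.2791 J/mol
Ea = 30.86 kJ/mol

30.86 kJ/mol


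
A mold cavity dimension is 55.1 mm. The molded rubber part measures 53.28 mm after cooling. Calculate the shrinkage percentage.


Shrinkage = (mold - part) / mold * 100
= (55.1 - 53.28) / 55.1 * 100
= 1.82 / 55.1 * 100
= 3.3%

3.3%


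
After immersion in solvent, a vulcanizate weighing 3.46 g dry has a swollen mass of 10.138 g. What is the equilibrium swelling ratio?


Q = W_swollen / W_dry
Q = 10.138 / 3.46
Q = 2.93

Q = 2.93


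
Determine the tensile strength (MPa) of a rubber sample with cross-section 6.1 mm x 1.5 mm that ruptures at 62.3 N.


Area = width * thickness = 6.1 * 1.5 = 9.15 mm^2
TS = force / area = 62.3 / 9.15 = 6.81 MPa

6.81 MPa


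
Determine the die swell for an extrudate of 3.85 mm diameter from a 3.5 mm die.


Die swell ratio = D_extrudate / D_die
= 3.85 / 3.5
= 1.1

Die swell = 1.1


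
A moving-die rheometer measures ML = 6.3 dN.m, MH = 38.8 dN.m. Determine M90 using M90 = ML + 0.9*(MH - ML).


M90 = ML + 0.9 * (MH - ML)
M90 = 6.3 + 0.9 * (38.8 - 6.3)
M90 = 6.3 + 0.9 * 32.5
M90 = 35.55 dN.m

35.55 dN.m


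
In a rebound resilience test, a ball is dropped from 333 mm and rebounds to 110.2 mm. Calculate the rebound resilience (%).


Resilience = h_rebound / h_drop * 100
= 110.2 / 333 * 100
= 33.1%

33.1%


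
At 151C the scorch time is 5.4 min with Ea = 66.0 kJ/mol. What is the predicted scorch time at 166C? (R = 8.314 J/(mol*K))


Convert temperatures: T1 = 151 + 273.15 = 424.15 K, T2 = 166 + 273.15 = 439.15 K
ts2_new = 5.4 * exp(66000 / 8.314 * (1/439.15 - 1/424.15))
1/T2 - 1/T1 = -8.0530e-05
ts2_new = 2.85 min

2.85 min


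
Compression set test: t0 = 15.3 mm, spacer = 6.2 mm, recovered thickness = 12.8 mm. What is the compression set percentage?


CS = (t0 - recovered) / (t0 - ts) * 100
= (15.3 - 12.8) / (15.3 - 6.2) * 100
= 2.5 / 9.1 * 100
= 27.5%

27.5%


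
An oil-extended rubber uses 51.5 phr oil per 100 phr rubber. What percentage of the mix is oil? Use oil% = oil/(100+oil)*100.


Oil % = oil / (100 + oil) * 100
= 51.5 / (100 + 51.5) * 100
= 51.5 / 151.5 * 100
= 33.99%

33.99%


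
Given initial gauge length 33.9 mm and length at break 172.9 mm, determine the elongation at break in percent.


Elongation = (Lf - L0) / L0 * 100
= (172.9 - 33.9) / 33.9 * 100
= 139.0 / 33.9 * 100
= 410.0%

410.0%


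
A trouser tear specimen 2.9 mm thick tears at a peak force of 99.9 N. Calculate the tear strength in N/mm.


Tear strength = force / thickness
= 99.9 / 2.9
= 34.45 N/mm

34.45 N/mm


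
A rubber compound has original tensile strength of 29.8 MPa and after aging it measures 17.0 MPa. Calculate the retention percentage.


Retention = aged / original * 100
= 17.0 / 29.8 * 100
= 57.0%

57.0%


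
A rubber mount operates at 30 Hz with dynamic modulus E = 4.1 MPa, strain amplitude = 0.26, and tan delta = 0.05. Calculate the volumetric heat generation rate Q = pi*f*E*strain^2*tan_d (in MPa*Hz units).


Q = pi * f * E * strain^2 * tan_d
= pi * 30 * 4.1 * 0.26^2 * 0.05
= pi * 30 * 4.1 * 0.0676 * 0.05
= 1.3061

Q = 1.3061


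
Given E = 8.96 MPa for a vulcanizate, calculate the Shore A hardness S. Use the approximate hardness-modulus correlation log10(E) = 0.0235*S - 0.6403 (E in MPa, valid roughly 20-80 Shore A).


log10(E) = 0.0235*S - 0.6403  =>  S = (log10(E) + 0.6403) / 0.0235
log10(8.96) = 0.952308
S = (0.952308 + 0.6403) / 0.0235 = 1.592608 / 0.0235
S = 67.8

Shore A = 67.8


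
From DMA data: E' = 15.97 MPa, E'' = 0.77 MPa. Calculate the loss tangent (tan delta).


tan delta = E'' / E'
= 0.77 / 15.97
= 0.0482

tan delta = 0.0482


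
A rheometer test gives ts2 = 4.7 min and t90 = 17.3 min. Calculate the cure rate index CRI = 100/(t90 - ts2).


CRI = 100 / (t90 - ts2)
= 100 / (17.3 - 4.7)
= 100 / 12.6
= 7.94 min^-1

7.94 min^-1


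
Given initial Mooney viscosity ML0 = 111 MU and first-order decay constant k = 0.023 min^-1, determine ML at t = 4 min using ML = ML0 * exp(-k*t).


ML = ML0 * exp(-k * t)
ML = 111 * exp(-0.023 * 4)
ML = 111 * 0.9121
ML = 101.24 MU

101.24 MU


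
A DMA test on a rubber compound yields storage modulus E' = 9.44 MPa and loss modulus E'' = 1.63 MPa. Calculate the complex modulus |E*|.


|E*| = sqrt(E'^2 + E''^2)
= sqrt(9.44^2 + 1.63^2)
= sqrt(89.1136 + 2.6569)
= 9.58 MPa

9.58 MPa


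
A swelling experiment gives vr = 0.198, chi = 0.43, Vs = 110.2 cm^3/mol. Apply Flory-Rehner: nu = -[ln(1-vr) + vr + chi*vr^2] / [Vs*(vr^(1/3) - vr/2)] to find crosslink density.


ln(1 - vr) = ln(1 - 0.198) = -0.2206
Numerator = -((-0.2206) + 0.198 + 0.43 * 0.198^2) = 0.0058
Denominator = 110.2 * (0.198^(1/3) - 0.198/2) = 53.3200
nu = 0.0058 / 53.3200 = 1.0857e-04 mol/cm^3

1.0857e-04 mol/cm^3


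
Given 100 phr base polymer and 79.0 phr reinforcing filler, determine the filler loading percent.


Filler % = filler / (rubber + filler) * 100
= 79.0 / (100 + 79.0) * 100
= 79.0 / 179.0 * 100
= 44.13%

44.13%


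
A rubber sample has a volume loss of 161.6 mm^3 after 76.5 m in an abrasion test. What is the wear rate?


Rate = volume_loss / distance
= 161.6 / 76.5
= 2.112 mm^3/m

2.112 mm^3/m


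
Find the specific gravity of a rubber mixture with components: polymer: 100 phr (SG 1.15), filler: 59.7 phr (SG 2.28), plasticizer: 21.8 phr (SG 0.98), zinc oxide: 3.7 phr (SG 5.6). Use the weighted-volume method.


Sum of weights = 185.2
Volume contributions:
  polymer: 100/1.15 = 86.9565
  filler: 59.7/2.28 = 26.1842
  plasticizer: 21.8/0.98 = 22.2449
  zinc oxide: 3.7/5.6 = 0.6607
Sum of volumes = 136.0463
SG = 185.2 / 136.0463 = 1.361

SG = 1.361


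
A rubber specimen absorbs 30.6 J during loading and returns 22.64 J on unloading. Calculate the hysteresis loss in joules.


Hysteresis loss = loading - unloading
= 30.6 - 22.64
= 7.96 J

7.96 J


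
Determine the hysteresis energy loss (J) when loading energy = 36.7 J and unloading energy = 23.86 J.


Hysteresis loss = loading - unloading
= 36.7 - 23.86
= 12.84 J

12.84 J


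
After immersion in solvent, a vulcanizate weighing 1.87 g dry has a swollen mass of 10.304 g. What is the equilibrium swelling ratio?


Q = W_swollen / W_dry
Q = 10.304 / 1.87
Q = 5.51

Q = 5.51


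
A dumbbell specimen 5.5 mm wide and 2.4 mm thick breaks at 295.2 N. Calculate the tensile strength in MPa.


Area = width * thickness = 5.5 * 2.4 = 13.2 mm^2
TS = force / area = 295.2 / 13.2 = 22.36 MPa

22.36 MPa


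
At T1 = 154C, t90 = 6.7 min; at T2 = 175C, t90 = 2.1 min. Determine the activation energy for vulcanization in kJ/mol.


T1 = 427.15 K, T2 = 448.15 K
1/T1 - 1/T2 = 1.0970e-04
ln(t1/t2) = ln(6.7/2.1) = 1.1602
Ea = 8.314 * 1.1602 / 1.0970e-04 = 87925.7813 J/mol
Ea = 87.93 kJ/mol

87.93 kJ/mol


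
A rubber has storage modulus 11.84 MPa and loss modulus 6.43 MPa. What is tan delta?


tan delta = E'' / E'
= 6.43 / 11.84
= 0.5431

tan delta = 0.5431


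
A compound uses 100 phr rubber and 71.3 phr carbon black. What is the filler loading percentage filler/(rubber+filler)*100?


Filler % = filler / (rubber + filler) * 100
= 71.3 / (100 + 71.3) * 100
= 71.3 / 171.3 * 100
= 41.62%

41.62%


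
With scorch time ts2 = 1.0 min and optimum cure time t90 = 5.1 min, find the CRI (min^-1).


CRI = 100 / (t90 - ts2)
= 100 / (5.1 - 1.0)
= 100 / 4.1
= 24.39 min^-1

24.39 min^-1


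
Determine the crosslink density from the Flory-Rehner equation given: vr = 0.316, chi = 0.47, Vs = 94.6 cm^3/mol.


ln(1 - vr) = ln(1 - 0.316) = -0.3798
Numerator = -((-0.3798) + 0.316 + 0.47 * 0.316^2) = 0.0169
Denominator = 94.6 * (0.316^(1/3) - 0.316/2) = 49.4880
nu = 0.0169 / 49.4880 = 3.4079e-04 mol/cm^3

3.4079e-04 mol/cm^3


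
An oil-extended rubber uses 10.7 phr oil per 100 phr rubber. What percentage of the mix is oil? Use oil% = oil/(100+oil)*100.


Oil % = oil / (100 + oil) * 100
= 10.7 / (100 + 10.7) * 100
= 10.7 / 110.7 * 100
= 9.67%

9.67%


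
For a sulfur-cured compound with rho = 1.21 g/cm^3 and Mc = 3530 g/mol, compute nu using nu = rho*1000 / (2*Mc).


nu = rho * 1000 / (2 * Mc)
nu = 1.21 * 1000 / (2 * 3530)
nu = 1210.0 / 7060
nu = 0.1714 mol/L

0.1714 mol/L


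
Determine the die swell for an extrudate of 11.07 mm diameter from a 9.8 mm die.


Die swell ratio = D_extrudate / D_die
= 11.07 / 9.8
= 1.13

Die swell = 1.13


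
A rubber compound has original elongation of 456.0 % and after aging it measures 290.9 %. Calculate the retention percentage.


Retention = aged / original * 100
= 290.9 / 456.0 * 100
= 63.8%

63.8%


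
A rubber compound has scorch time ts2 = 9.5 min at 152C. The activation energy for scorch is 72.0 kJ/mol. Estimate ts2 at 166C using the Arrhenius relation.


Convert temperatures: T1 = 152 + 273.15 = 425.15 K, T2 = 166 + 273.15 = 439.15 K
ts2_new = 9.5 * exp(72000 / 8.314 * (1/439.15 - 1/425.15))
1/T2 - 1/T1 = -7.4985e-05
ts2_new = 4.96 min

4.96 min


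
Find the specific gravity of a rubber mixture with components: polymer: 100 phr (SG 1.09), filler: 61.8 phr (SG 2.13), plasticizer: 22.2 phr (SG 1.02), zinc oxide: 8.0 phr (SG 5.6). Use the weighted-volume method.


Sum of weights = 192.0
Volume contributions:
  polymer: 100/1.09 = 91.7431
  filler: 61.8/2.13 = 29.0141
  plasticizer: 22.2/1.02 = 21.7647
  zinc oxide: 8.0/5.6 = 1.4286
Sum of volumes = 143.9505
SG = 192.0 / 143.9505 = 1.334

SG = 1.334


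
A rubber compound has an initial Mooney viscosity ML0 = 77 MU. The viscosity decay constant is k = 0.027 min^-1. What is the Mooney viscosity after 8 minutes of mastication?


ML = ML0 * exp(-k * t)
ML = 77 * exp(-0.027 * 8)
ML = 77 * 0.8057
ML = 62.04 MU

62.04 MU


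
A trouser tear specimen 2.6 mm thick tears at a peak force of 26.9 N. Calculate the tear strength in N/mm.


Tear strength = force / thickness
= 26.9 / 2.6
= 10.35 N/mm

10.35 N/mm


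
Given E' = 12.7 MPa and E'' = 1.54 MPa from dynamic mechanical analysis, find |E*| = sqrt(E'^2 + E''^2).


|E*| = sqrt(E'^2 + E''^2)
= sqrt(12.7^2 + 1.54^2)
= sqrt(161.2900 + 2.3716)
= 12.793 MPa

12.793 MPa


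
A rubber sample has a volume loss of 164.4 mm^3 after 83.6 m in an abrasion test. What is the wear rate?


Rate = volume_loss / distance
= 164.4 / 83.6
= 1.967 mm^3/m

1.967 mm^3/m


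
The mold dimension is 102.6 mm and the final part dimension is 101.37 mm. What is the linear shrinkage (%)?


Shrinkage = (mold - part) / mold * 100
= (102.6 - 101.37) / 102.6 * 100
= 1.23 / 102.6 * 100
= 1.2%

1.2%


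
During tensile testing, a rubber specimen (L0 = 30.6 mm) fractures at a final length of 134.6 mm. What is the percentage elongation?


Elongation = (Lf - L0) / L0 * 100
= (134.6 - 30.6) / 30.6 * 100
= 104.0 / 30.6 * 100
= 339.9%

339.9%


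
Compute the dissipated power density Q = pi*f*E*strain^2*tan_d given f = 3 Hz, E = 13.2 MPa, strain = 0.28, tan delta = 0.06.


Q = pi * f * E * strain^2 * tan_d
= pi * 3 * 13.2 * 0.28^2 * 0.06
= pi * 3 * 13.2 * 0.0784 * 0.06
= 0.5852

Q = 0.5852


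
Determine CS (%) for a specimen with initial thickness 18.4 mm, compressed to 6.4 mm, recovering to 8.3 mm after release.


CS = (t0 - recovered) / (t0 - ts) * 100
= (18.4 - 8.3) / (18.4 - 6.4) * 100
= 10.1 / 12.0 * 100
= 84.2%

84.2%


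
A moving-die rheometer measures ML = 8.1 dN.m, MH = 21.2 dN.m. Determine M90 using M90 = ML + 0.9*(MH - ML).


M90 = ML + 0.9 * (MH - ML)
M90 = 8.1 + 0.9 * (21.2 - 8.1)
M90 = 8.1 + 0.9 * 13.1
M90 = 19.89 dN.m

19.89 dN.m


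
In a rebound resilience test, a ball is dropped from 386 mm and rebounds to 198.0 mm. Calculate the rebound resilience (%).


Resilience = h_rebound / h_drop * 100
= 198.0 / 386 * 100
= 51.3%

51.3%


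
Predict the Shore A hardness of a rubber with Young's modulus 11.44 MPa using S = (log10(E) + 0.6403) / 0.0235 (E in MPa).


log10(E) = 0.0235*S - 0.6403  =>  S = (log10(E) + 0.6403) / 0.0235
log10(11.44) = 1.058426
S = (1.058426 + 0.6403) / 0.0235 = 1.698726 / 0.0235
S = 72.3

Shore A = 72.3


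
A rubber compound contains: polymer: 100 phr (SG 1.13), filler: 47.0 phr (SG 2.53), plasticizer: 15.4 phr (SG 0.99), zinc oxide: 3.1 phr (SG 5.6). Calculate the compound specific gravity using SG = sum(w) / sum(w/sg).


Sum of weights = 165.5
Volume contributions:
  polymer: 100/1.13 = 88.4956
  filler: 47.0/2.53 = 18.5771
  plasticizer: 15.4/0.99 = 15.5556
  zinc oxide: 3.1/5.6 = 0.5536
Sum of volumes = 123.1818
SG = 165.5 / 123.1818 = 1.344

SG = 1.344


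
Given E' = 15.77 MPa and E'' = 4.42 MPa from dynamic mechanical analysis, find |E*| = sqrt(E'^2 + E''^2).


|E*| = sqrt(E'^2 + E''^2)
= sqrt(15.77^2 + 4.42^2)
= sqrt(248.6929 + 19.5364)
= 16.378 MPa

16.378 MPa


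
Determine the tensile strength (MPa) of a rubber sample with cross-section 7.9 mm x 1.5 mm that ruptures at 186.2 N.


Area = width * thickness = 7.9 * 1.5 = 11.85 mm^2
TS = force / area = 186.2 / 11.85 = 15.71 MPa

15.71 MPa


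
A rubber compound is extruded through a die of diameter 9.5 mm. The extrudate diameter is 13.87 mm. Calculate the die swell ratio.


Die swell ratio = D_extrudate / D_die
= 13.87 / 9.5
= 1.46

Die swell = 1.46


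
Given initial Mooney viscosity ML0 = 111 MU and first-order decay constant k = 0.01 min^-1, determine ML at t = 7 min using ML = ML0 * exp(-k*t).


ML = ML0 * exp(-k * t)
ML = 111 * exp(-0.01 * 7)
ML = 111 * 0.9324
ML = 103.5 MU

103.5 MU


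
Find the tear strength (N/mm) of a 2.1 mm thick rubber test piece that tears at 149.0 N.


Tear strength = force / thickness
= 149.0 / 2.1
= 70.95 N/mm

70.95 N/mm


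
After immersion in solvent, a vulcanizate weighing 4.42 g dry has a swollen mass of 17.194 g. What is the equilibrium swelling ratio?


Q = W_swollen / W_dry
Q = 17.194 / 4.42
Q = 3.89

Q = 3.89


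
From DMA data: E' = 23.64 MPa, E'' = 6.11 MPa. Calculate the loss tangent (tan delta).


tan delta = E'' / E'
= 6.11 / 23.64
= 0.2585

tan delta = 0.2585


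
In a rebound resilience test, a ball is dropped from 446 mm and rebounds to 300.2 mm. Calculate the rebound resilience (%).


Resilience = h_rebound / h_drop * 100
= 300.2 / 446 * 100
= 67.3%

67.3%


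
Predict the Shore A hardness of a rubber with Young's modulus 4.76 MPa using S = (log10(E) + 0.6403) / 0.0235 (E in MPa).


log10(E) = 0.0235*S - 0.6403  =>  S = (log10(E) + 0.6403) / 0.0235
log10(4.76) = 0.677607
S = (0.677607 + 0.6403) / 0.0235 = 1.317907 / 0.0235
S = 56.1

Shore A = 56.1


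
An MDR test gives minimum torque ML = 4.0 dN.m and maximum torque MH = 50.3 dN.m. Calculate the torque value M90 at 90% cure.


M90 = ML + 0.9 * (MH - ML)
M90 = 4.0 + 0.9 * (50.3 - 4.0)
M90 = 4.0 + 0.9 * 46.3
M90 = 45.67 dN.m

45.67 dN.m


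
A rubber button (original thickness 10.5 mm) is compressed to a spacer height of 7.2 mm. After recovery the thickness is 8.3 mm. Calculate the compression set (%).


CS = (t0 - recovered) / (t0 - ts) * 100
= (10.5 - 8.3) / (10.5 - 7.2) * 100
= 2.2 / 3.3 * 100
= 66.7%

66.7%


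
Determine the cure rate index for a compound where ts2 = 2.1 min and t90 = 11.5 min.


CRI = 100 / (t90 - ts2)
= 100 / (11.5 - 2.1)
= 100 / 9.4
= 10.64 min^-1

10.64 min^-1


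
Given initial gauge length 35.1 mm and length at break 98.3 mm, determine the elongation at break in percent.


Elongation = (Lf - L0) / L0 * 100
= (98.3 - 35.1) / 35.1 * 100
= 63.2 / 35.1 * 100
= 180.1%

180.1%


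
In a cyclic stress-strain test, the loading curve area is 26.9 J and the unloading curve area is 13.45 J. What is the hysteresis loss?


Hysteresis loss = loading - unloading
= 26.9 - 13.45
= 13.45 J

13.45 J


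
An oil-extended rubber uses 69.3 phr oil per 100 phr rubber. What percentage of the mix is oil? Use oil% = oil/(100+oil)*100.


Oil % = oil / (100 + oil) * 100
= 69.3 / (100 + 69.3) * 100
= 69.3 / 169.3 * 100
= 40.93%

40.93%


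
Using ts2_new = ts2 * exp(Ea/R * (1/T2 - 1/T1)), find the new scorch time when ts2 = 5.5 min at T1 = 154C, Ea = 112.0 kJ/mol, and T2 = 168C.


Convert temperatures: T1 = 154 + 273.15 = 427.15 K, T2 = 168 + 273.15 = 441.15 K
ts2_new = 5.5 * exp(112000 / 8.314 * (1/441.15 - 1/427.15))
1/T2 - 1/T1 = -7.4295e-05
ts2_new = 2.02 min

2.02 min


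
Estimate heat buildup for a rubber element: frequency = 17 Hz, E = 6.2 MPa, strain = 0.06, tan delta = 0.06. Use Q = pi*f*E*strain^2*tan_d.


Q = pi * f * E * strain^2 * tan_d
= pi * 17 * 6.2 * 0.06^2 * 0.06
= pi * 17 * 6.2 * 0.0036 * 0.06
= 0.0715

Q = 0.0715
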